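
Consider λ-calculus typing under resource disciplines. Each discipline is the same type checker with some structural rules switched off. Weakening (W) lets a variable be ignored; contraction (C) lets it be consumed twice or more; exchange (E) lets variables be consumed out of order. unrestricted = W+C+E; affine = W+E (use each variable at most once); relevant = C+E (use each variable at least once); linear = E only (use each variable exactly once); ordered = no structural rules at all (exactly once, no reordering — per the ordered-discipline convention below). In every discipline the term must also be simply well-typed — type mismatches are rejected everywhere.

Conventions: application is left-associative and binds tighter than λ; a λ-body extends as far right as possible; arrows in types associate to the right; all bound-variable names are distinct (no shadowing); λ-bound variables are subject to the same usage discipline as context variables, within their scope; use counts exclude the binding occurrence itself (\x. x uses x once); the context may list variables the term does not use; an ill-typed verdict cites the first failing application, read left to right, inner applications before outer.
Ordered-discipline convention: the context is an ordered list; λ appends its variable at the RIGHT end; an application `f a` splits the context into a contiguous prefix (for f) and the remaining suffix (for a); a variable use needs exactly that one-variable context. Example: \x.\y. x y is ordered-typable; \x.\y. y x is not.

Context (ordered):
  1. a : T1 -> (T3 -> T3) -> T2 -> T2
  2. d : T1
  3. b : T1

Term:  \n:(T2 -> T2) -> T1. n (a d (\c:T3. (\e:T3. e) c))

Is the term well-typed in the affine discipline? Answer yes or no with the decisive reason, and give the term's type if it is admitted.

yes — at most one use each (a, d, b, n, c, e); term : ((T2 -> T2) -> T1) -> T1
counts: a ×1, d ×1, b ×0, n (λ-bound) ×1, c (λ-bound) ×1, e (λ-bound) ×1
uses in reading order: n, a, d, e, c
typing: the term checks, with type ((T2 -> T2) -> T1) -> T1
all disciplines: ordered ✗ · linear ✗ · affine ✓ · relevant ✗ · unrestricted ✓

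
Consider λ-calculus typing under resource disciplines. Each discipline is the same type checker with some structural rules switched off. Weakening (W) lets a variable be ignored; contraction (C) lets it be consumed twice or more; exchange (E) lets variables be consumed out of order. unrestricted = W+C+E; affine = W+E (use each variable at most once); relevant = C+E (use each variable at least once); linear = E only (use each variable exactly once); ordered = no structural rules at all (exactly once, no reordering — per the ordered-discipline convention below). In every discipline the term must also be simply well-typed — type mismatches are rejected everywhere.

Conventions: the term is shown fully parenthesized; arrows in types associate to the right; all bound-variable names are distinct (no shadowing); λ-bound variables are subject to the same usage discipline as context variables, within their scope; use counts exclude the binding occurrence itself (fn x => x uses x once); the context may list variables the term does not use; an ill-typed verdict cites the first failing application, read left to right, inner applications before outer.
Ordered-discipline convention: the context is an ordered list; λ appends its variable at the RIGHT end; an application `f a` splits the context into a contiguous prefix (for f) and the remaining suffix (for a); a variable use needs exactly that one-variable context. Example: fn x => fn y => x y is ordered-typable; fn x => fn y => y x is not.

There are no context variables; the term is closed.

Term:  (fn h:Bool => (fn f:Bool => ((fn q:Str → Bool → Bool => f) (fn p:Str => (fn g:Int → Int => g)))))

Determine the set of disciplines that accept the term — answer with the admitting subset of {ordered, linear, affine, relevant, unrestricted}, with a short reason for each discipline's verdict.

admitted in: none
use counts: h [bound]: 0×, f [bound]: 1×, q [bound]: 0×, p [bound]: 0×, g [bound]: 1×
order of uses: f, g
typing: ill-typed: argument of type Str → (Int → Int) → Int → Int where Str → Bool → Bool is required
ordered: ✗, fails simple typing
linear: ✗, a type mismatch blocks all five
affine: ✗, the type mismatch rejects it
relevant: ✗, not simply typable
unrestricted: ✗, fails simple typing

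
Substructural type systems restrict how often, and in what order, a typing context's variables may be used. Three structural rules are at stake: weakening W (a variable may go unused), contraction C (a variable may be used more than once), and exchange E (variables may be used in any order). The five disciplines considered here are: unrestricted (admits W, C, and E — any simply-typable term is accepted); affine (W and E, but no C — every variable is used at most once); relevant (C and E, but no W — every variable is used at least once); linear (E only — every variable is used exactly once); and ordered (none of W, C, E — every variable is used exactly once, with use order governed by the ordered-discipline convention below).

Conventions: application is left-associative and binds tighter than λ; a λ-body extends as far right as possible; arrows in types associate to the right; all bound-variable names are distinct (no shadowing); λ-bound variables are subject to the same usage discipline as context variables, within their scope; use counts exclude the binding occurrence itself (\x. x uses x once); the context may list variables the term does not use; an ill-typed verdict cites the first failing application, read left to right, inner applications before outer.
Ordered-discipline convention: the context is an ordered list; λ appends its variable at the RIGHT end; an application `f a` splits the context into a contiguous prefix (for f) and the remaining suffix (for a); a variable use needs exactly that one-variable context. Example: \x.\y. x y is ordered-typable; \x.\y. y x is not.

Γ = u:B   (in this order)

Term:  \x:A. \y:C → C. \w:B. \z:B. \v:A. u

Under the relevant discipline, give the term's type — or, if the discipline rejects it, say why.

not well-typed under relevant — x, y, w, z, v left unused
usage: u: 1×, x [bound]: 0×, y [bound]: 0×, w [bound]: 0×, z [bound]: 0×, v [bound]: 0×
use order (left to right): u
typing: the term checks, with type A → (C → C) → B → B → A → B
all disciplines: ordered ✗, linear ✗, affine ✓, relevant ✗, unrestricted ✓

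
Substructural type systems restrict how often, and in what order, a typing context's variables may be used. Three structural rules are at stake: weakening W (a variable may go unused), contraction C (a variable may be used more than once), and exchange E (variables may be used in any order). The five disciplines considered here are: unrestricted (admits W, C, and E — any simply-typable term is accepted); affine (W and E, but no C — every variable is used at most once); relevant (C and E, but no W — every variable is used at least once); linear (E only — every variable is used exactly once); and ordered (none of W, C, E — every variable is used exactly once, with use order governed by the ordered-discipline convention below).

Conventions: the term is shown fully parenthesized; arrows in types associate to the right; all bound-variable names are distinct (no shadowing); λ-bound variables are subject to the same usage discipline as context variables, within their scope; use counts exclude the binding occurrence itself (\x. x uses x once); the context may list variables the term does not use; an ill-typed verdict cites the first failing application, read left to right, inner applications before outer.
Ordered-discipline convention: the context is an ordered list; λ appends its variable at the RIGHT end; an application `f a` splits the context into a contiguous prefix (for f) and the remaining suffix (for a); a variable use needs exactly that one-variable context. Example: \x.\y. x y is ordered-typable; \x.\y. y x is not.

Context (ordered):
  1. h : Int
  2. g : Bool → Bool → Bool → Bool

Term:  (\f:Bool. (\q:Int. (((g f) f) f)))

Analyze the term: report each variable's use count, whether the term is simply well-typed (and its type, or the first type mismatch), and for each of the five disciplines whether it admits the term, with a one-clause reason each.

variable uses: h: 0; g: 1; f (bound): 3; q (bound): 0
order of uses: g, f, f, f
typing: well-typed at Bool → Int → Bool
ordered: ✗, f ×3 used more than once (contraction); h, q left unused
linear: ✗, f ×3 used more than once (contraction); h, q left unused
affine: ✗, f ×3 used more than once (contraction)
relevant: ✗, h, q left unused
unrestricted: ✓, typability at Bool → Int → Bool is all that's needed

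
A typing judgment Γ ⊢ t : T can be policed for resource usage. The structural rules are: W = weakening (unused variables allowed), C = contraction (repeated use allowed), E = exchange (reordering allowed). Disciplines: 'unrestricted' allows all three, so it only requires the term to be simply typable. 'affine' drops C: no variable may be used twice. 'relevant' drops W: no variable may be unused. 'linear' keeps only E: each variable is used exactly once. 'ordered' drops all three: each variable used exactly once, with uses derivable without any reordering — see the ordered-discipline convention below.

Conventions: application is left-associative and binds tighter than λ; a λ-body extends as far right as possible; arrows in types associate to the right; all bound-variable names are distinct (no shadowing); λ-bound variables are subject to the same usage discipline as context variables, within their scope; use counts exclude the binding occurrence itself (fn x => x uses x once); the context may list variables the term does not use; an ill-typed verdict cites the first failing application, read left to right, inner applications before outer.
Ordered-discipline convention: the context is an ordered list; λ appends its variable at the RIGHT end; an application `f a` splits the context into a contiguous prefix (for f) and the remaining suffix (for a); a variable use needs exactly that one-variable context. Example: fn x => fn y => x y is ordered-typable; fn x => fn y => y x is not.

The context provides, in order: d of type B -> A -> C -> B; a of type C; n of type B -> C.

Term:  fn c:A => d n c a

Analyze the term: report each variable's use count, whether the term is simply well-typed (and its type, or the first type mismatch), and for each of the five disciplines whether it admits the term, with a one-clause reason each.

use counts: d ×1; a ×1; n ×1; c (bound) ×1
use order (left to right): d, n, c, a
typing: ill-typed: an application expects B but receives B -> C
ordered: ✗ — a type mismatch blocks all five
linear: ✗ — the type mismatch rejects it
affine: ✗ — not simply typable
relevant: ✗ — fails simple typing
unrestricted: ✗ — a type mismatch blocks all five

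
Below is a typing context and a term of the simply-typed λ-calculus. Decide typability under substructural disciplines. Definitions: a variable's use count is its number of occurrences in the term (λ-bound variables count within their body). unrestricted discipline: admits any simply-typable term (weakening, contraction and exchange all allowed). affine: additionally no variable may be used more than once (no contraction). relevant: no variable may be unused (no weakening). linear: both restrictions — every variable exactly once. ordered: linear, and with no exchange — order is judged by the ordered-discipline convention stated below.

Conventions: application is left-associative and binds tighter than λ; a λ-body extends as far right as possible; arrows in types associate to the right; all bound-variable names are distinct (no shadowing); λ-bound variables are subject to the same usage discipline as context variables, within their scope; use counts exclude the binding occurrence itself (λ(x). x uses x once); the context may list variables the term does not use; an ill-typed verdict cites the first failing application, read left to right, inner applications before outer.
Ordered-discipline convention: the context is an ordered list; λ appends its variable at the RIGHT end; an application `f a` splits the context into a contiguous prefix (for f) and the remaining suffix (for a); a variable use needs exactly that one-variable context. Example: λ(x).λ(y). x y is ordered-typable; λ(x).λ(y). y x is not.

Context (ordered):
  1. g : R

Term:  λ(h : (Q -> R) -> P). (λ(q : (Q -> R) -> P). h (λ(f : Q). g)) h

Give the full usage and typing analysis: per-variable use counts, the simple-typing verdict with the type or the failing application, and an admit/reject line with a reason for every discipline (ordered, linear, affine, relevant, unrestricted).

use counts: g ×1; h [bound] ×2; q [bound] ×0; f [bound] ×0
uses in reading order: h, g, h
typing: ✓ — ((Q -> R) -> P) -> P
ordered: ✗, repeated use of h ×2; q, f never used (weakening)
linear: ✗, repeated use of h ×2; q, f never used (weakening)
affine: ✗, repeated use of h ×2
relevant: ✗, q, f never used (weakening)
unrestricted: ✓, well-typed at ((Q -> R) -> P) -> P; no restrictions here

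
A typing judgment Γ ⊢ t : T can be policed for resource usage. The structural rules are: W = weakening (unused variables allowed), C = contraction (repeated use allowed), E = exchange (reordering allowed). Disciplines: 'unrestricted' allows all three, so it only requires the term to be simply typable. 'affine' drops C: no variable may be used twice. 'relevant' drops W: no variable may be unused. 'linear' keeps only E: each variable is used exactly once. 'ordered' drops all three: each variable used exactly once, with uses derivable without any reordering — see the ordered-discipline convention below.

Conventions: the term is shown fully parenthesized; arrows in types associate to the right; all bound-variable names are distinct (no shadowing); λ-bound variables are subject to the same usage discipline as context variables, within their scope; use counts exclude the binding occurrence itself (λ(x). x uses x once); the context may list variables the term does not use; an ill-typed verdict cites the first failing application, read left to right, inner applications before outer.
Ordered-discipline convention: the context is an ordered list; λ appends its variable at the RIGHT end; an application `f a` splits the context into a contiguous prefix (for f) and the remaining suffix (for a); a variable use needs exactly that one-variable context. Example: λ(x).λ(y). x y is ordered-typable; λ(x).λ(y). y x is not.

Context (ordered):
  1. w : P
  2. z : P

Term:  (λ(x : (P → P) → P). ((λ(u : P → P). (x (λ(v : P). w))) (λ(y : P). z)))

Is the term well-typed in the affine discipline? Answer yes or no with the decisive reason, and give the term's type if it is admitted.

yes — none of w, z, x, u, v, y used more than once; term : ((P → P) → P) → P
variable uses: w ×1; z ×1; x [bound] ×1; u [bound] ×0; v [bound] ×0; y [bound] ×0
uses in reading order: x, w, z
typing: well-typed at ((P → P) → P) → P
per-discipline verdicts: ordered ✗; linear ✗; affine ✓; relevant ✗; unrestricted ✓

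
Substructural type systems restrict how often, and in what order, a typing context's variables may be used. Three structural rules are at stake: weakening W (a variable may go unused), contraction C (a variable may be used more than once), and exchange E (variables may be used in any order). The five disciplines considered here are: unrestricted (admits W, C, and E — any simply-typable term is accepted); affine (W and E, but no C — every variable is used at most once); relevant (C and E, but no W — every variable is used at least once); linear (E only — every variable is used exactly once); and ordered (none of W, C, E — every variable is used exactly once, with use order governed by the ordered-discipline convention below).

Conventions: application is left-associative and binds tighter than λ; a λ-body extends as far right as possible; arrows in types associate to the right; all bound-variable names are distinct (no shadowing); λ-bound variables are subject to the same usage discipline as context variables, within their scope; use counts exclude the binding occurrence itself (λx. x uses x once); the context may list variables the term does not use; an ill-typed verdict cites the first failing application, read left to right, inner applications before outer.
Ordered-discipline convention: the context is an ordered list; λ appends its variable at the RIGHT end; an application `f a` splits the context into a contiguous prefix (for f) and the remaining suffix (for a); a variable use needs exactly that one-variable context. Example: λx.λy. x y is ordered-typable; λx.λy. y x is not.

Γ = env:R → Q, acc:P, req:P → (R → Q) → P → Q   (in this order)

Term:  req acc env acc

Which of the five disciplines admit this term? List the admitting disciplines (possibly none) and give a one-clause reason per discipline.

admitted in: relevant, unrestricted
use counts: env: 1×, acc: 2×, req: 1×
order of uses: req, acc, env, acc
typing: well-typed at Q
ordered ✗ (needs contraction — acc ×2)
linear ✗ (needs contraction — acc ×2)
affine ✗ (needs contraction — acc ×2)
relevant ✓ (none of env, acc, req goes unused)
unrestricted ✓ (well-typed at Q; no restrictions here)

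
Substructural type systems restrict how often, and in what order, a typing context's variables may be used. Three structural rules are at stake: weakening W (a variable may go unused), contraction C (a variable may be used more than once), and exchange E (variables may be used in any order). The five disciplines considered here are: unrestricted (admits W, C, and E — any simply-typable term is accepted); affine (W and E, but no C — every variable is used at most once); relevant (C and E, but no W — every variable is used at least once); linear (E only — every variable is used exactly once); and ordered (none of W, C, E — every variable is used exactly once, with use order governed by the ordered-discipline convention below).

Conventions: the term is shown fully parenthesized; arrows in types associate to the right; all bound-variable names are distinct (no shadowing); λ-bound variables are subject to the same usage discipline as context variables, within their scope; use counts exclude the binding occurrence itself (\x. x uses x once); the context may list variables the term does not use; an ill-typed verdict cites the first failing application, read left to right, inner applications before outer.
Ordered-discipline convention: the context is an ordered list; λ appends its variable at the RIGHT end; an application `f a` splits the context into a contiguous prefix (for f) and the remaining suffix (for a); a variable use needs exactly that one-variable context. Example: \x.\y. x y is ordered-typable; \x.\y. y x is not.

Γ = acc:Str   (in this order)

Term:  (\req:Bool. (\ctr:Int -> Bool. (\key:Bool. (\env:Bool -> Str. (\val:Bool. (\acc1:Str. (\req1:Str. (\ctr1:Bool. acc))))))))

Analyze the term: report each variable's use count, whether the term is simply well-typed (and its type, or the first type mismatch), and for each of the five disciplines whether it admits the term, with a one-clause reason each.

use counts: acc=1; req (λ-bound)=0; ctr (λ-bound)=0; key (λ-bound)=0; env (λ-bound)=0; val (λ-bound)=0; acc1 (λ-bound)=0; req1 (λ-bound)=0; ctr1 (λ-bound)=0
uses in reading order: acc
typing: the term checks, with type Bool -> (Int -> Bool) -> Bool -> (Bool -> Str) -> Bool -> Str -> Str -> Bool -> Str
ordered: ✗ — needs weakening: req, ctr, key, env, val, acc1, req1, ctr1 unused
linear: ✗ — needs weakening: req, ctr, key, env, val, acc1, req1, ctr1 unused
affine: ✓ — at most one use each (acc, req, ctr, key, env, val, acc1, req1, ctr1)
relevant: ✗ — needs weakening: req, ctr, key, env, val, acc1, req1, ctr1 unused
unrestricted: ✓ — well-typed at Bool -> (Int -> Bool) -> Bool -> (Bool -> Str) -> Bool -> Str -> Str -> Bool -> Str; no restrictions here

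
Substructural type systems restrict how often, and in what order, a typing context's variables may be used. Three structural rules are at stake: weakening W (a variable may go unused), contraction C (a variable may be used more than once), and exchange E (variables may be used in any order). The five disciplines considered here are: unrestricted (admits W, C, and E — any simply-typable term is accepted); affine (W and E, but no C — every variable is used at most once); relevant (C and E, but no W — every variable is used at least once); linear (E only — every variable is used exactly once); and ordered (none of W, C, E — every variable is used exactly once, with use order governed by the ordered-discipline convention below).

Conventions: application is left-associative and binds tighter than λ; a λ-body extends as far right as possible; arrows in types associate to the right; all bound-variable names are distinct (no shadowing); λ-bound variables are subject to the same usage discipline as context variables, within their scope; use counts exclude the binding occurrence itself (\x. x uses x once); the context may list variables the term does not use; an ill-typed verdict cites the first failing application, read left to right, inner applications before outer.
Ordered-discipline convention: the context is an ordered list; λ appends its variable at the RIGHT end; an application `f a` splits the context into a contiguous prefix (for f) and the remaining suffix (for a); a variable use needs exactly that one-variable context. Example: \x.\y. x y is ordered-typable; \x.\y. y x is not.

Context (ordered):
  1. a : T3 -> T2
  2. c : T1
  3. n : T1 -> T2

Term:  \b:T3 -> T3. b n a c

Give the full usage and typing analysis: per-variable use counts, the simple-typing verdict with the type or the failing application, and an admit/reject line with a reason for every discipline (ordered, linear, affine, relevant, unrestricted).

usage: a=1; c=1; n=1; b (bound)=1
left-to-right use order: b, n, a, c
typing: ill-typed: a function awaiting T3 gets T1 -> T2
ordered: ✗ — fails simple typing
linear: ✗ — a type mismatch blocks all five
affine: ✗ — the type mismatch rejects it
relevant: ✗ — not simply typable
unrestricted: ✗ — fails simple typing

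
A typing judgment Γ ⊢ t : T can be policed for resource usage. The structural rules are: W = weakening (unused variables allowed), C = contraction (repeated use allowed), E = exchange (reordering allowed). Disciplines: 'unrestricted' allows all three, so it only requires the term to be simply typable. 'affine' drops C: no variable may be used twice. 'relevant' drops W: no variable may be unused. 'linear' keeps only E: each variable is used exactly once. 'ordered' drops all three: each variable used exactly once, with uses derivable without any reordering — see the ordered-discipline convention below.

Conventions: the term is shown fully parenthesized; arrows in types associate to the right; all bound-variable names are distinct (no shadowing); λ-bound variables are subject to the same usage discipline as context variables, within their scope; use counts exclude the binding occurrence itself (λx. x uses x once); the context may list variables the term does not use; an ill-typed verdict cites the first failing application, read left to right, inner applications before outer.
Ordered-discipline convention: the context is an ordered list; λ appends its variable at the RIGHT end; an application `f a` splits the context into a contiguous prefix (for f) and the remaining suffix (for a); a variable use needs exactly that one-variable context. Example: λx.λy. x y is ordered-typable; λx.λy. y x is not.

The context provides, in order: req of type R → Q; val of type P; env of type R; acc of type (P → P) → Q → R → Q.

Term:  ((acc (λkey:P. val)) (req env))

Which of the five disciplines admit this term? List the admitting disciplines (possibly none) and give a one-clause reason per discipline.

admitting disciplines: affine, unrestricted
variable uses: req: 1×, val: 1×, env: 1×, acc: 1×, key (λ-bound): 0×
uses in reading order: acc, val, req, env
typing: the term checks, with type R → Q
ordered: ✗, unused: key — weakening required
linear: ✗, unused: key — weakening required
affine: ✓, none of req, val, env, acc, key used more than once
relevant: ✗, unused: key — weakening required
unrestricted: ✓, simply typable at R → Q; W, C, E all held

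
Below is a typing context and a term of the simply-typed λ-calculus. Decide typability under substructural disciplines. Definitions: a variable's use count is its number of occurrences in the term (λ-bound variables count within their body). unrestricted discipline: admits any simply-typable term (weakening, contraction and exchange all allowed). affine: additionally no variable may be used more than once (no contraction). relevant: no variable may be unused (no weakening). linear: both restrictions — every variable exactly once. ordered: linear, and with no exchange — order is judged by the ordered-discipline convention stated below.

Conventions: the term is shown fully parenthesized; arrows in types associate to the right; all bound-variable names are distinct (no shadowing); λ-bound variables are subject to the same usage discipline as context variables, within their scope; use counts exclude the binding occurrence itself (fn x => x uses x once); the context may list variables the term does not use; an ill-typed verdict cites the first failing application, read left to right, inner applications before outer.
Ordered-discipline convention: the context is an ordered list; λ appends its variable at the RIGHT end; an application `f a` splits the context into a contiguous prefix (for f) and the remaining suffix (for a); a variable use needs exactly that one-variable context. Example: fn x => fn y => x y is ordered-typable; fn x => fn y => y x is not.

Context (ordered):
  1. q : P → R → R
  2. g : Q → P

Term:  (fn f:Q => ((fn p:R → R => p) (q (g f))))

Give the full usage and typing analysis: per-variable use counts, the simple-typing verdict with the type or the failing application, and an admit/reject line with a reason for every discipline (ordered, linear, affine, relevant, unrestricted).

usage: q: 1, g: 1, f (bound): 1, p (bound): 1
order of uses: p, q, g, f
typing: well-typed at Q → R → R
ordered: ✓ — q, g, f, p once each; derivable with no W/C/E
linear: ✓ — exactly-once usage across q, g, f, p
affine: ✓ — no duplicate uses among q, g, f, p
relevant: ✓ — none of q, g, f, p goes unused
unrestricted: ✓ — typability at Q → R → R is all that's needed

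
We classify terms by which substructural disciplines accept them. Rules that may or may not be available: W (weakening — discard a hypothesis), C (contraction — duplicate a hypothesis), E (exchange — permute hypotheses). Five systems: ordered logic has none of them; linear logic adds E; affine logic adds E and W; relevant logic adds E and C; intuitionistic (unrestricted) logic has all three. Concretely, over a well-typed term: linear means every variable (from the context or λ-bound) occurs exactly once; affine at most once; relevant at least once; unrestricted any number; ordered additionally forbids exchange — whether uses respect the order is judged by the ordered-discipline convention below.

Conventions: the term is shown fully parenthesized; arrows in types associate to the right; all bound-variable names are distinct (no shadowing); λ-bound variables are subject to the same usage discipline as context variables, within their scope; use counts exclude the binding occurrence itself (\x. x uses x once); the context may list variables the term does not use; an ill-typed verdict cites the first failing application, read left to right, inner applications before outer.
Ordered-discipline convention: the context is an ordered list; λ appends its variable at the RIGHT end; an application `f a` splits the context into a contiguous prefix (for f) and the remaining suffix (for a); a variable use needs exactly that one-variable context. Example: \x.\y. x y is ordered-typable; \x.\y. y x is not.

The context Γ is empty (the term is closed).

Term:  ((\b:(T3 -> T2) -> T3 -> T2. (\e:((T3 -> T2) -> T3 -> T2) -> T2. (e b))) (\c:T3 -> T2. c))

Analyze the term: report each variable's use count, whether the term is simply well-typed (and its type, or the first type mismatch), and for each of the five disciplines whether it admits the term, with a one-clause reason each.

counts: b (bound)=1, e (bound)=1, c (bound)=1
order of uses: e, b, c
typing: ✓ — (((T3 -> T2) -> T3 -> T2) -> T2) -> T2
ordered: ✗ — needs exchange: uses follow e, b, c
linear: ✓ — each of b, e, c used exactly once
affine: ✓ — at most one use each (b, e, c)
relevant: ✓ — none of b, e, c goes unused
unrestricted: ✓ — simply typable at (((T3 -> T2) -> T3 -> T2) -> T2) -> T2; W, C, E all held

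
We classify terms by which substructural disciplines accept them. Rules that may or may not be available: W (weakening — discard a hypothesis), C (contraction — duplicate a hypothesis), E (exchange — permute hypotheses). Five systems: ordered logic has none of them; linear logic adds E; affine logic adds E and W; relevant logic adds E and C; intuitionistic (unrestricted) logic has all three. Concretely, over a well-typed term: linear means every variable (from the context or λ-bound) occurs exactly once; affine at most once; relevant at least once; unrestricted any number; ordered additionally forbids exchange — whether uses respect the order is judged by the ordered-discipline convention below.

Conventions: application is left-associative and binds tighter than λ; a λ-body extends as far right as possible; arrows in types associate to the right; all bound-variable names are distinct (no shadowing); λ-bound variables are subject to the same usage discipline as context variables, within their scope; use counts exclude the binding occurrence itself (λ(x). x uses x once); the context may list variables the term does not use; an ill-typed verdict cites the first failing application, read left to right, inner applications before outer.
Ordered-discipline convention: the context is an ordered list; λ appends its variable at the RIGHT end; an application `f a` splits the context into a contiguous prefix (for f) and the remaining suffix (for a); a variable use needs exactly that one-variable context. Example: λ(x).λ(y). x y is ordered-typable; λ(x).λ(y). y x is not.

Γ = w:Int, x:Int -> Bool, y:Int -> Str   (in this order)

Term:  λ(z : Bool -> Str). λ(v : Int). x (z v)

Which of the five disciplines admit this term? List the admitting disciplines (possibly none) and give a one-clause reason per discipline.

admitted in: none
variable uses: w: 0, x: 1, y: 0, z (λ-bound): 1, v (λ-bound): 1
left-to-right use order: x, z, v
typing: ill-typed: an argument Int mismatches the expected Bool
ordered: ✗, not simply typable
linear: ✗, fails simple typing
affine: ✗, a type mismatch blocks all five
relevant: ✗, the type mismatch rejects it
unrestricted: ✗, not simply typable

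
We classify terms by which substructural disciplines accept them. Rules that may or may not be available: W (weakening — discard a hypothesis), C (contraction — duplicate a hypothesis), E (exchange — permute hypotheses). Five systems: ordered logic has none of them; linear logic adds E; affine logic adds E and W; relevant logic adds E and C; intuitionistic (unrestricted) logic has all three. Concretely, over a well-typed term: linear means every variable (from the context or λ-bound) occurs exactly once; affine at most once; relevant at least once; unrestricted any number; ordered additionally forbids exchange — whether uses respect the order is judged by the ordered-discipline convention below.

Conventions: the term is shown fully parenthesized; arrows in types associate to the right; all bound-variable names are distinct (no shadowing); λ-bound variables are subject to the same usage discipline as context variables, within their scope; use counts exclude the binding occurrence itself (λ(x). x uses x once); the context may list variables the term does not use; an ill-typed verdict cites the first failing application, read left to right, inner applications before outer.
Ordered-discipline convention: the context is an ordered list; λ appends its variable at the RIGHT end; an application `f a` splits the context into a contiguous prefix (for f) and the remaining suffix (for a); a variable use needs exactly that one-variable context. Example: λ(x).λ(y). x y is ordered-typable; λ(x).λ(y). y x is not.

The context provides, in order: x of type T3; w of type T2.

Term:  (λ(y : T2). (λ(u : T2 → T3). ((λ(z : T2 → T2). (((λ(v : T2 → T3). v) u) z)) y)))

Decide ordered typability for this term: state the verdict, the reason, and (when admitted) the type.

no — a type mismatch blocks all five
counts: x ×0, w ×0, y [bound] ×1, u [bound] ×1, z [bound] ×1, v [bound] ×1
order of uses: v, u, z, y
typing: ill-typed: a function awaiting T2 gets T2 → T2
across the five disciplines: ordered ✗, linear ✗, affine ✗, relevant ✗, unrestricted ✗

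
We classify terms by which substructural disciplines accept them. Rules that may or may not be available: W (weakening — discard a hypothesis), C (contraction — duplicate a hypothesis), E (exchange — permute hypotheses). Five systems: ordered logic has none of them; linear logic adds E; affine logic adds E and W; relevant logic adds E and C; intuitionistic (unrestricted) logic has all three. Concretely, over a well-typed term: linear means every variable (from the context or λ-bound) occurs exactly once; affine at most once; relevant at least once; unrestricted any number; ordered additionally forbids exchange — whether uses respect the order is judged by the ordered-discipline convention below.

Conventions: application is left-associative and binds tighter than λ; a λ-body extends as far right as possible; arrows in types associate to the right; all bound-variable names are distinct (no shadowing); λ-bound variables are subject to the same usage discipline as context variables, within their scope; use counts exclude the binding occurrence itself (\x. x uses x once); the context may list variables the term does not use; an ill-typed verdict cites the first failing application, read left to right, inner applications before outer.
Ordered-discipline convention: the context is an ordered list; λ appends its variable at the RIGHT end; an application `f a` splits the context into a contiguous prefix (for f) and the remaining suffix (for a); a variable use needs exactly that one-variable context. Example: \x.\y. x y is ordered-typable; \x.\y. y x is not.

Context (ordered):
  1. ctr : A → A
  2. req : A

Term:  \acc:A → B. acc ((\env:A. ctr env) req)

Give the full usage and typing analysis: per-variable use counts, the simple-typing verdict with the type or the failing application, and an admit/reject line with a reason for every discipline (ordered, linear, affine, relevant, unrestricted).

counts: ctr: 1, req: 1, acc [bound]: 1, env [bound]: 1
uses in reading order: acc, ctr, env, req
typing: the term checks, with type (A → B) → B
ordered: ✗ — needs exchange: uses follow acc, ctr, env, req
linear: ✓ — ctr, req, acc, env: one use apiece
affine: ✓ — none of ctr, req, acc, env used more than once
relevant: ✓ — every one of ctr, req, acc, env appears
unrestricted: ✓ — well-typed at (A → B) → B; no restrictions here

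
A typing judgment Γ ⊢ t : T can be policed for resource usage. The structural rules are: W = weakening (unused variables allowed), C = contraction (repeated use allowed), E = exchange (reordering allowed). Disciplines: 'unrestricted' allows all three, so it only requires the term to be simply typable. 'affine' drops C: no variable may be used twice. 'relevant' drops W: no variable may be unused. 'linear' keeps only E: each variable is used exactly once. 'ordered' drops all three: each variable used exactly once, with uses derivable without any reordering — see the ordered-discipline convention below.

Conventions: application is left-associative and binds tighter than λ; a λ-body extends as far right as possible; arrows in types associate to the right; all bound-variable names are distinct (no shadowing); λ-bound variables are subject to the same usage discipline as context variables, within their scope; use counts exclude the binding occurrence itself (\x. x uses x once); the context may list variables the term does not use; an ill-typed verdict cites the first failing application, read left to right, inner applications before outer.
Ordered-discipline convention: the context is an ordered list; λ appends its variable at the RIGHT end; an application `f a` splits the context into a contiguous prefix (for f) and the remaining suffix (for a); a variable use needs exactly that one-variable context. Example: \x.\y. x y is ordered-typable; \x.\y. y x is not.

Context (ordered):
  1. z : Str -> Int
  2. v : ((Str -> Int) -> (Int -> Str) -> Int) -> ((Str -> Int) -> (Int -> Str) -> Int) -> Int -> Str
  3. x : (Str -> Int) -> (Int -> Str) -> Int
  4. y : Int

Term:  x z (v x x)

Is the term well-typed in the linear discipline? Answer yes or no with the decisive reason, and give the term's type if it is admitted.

no — needs contraction — x ×3; y left unused
variable uses: z: 1×, v: 1×, x: 3×, y: 0×
order of uses: x, z, v, x, x
typing: the term checks, with type Int
per-discipline verdicts: ordered ✗ · linear ✗ · affine ✗ · relevant ✗ · unrestricted ✓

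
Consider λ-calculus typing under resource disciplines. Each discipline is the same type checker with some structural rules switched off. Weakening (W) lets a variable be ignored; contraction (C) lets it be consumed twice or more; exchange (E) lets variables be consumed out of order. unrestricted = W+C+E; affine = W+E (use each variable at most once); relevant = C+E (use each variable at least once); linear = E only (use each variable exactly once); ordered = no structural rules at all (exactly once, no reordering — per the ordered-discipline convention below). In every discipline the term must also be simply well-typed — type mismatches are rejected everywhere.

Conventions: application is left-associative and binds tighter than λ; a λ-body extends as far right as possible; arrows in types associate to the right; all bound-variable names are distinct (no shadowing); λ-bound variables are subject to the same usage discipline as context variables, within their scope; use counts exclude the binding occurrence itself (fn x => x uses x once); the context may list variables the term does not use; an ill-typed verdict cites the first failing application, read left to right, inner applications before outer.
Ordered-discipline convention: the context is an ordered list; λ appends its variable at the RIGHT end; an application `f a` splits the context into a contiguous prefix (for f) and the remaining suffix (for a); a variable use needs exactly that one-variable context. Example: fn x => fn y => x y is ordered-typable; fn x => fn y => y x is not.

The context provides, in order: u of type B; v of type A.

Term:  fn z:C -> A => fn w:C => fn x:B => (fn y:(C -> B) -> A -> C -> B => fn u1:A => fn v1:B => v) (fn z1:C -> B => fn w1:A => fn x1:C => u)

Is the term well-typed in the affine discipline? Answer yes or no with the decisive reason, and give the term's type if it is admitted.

yes — u, v, z, w, x, y, u1, v1, z1, w1, x1: no repeats, contraction unneeded; term : (C -> A) -> C -> B -> A -> B -> A
use counts: u ×1, v ×1, z (bound) ×0, w (bound) ×0, x (bound) ×0, y (bound) ×0, u1 (bound) ×0, v1 (bound) ×0, z1 (bound) ×0, w1 (bound) ×0, x1 (bound) ×0
uses in reading order: v, u
typing: ✓ — (C -> A) -> C -> B -> A -> B -> A
summary: ordered ✗; linear ✗; affine ✓; relevant ✗; unrestricted ✓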